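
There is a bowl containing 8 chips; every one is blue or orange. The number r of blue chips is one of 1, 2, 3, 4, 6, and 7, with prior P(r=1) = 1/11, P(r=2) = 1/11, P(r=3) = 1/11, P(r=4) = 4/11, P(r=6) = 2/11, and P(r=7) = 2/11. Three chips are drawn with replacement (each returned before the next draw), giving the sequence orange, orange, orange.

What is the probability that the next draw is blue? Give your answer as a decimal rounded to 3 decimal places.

Under each hypothesis, the probability of the observed sequence is: P(data | r = 1) = (7/8)(7/8)(7/8) = 0.66992; P(data | r = 2) = (6/8)(6/8)(6/8) = 0.42188; P(data | r = 3) = (5/8)(5/8)(5/8) = 0.24414; P(data | r = 4) = (4/8)(4/8)(4/8) = 0.125; P(data | r = 6) = (2/8)(2/8)(2/8) = 0.015625; P(data | r = 7) = (1/8)(1/8)(1/8) = 0.0019531.
Multiplying each by its prior: 1/11 · 0.66992 = 0.060902, 1/11 · 0.42188 = 0.038352, 1/11 · 0.24414 = 0.022195, 4/11 · 0.125 = 0.045455, 2/11 · 0.015625 = 0.0028409, 2/11 · 0.0019531 = 0.00035511; summing to 0.1701.
Normalising, the posterior is P(r = 1 | data) = 0.35804, P(r = 2 | data) = 0.22547, P(r = 3 | data) = 0.13048, P(r = 4 | data) = 0.26722, P(r = 6 | data) = 0.016701, P(r = 7 | data) = 0.0020877.
The predictive probability is P(blue next | data) = (1/8)(0.35804) + (1/4)(0.22547) + (3/8)(0.13048) + (1/2)(0.26722) + (3/4)(0.016701) + (7/8)(0.0020877) = 0.29802.

0.298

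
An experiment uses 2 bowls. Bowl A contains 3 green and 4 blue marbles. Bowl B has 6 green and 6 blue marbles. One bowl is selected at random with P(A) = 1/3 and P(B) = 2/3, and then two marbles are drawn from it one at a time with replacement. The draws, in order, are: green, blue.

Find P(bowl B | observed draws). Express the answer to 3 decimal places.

The likelihood of the observed sequence under each hypothesis: P(data | bowl A) = (3/7)(4/7) = 12/49; P(data | bowl B) = (6/12)(6/12) = 1/4.
The prior-weighted likelihoods are 1/3 · 12/49 = 4/49, 2/3 · 1/4 = 1/6; these sum to 73/294.
So P(bowl B | data) = (1/6) / (73/294) = 49/73.

0.671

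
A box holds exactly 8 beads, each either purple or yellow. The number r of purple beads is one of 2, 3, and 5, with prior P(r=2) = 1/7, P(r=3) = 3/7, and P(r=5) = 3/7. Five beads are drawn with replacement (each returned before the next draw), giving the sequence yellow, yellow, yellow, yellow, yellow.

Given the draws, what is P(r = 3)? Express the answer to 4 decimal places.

For each hypothesis, P(data | H) works out to: P(data | r = 2) = (6/8)(6/8)(6/8)(6/8)(6/8) = 0.2373; P(data | r = 3) = (5/8)(5/8)(5/8)(5/8)(5/8) = 0.095367; P(data | r = 5) = (3/8)(3/8)(3/8)(3/8)(3/8) = 0.0074158.
The prior-weighted likelihoods are 1/7 · 0.2373 = 0.033901, 3/7 · 0.095367 = 0.040872, 3/7 · 0.0074158 = 0.0031782; these sum to 0.077951.
Hence P(r = 3 | data) = (0.040872) / (0.077951) = 0.52433.

0.5243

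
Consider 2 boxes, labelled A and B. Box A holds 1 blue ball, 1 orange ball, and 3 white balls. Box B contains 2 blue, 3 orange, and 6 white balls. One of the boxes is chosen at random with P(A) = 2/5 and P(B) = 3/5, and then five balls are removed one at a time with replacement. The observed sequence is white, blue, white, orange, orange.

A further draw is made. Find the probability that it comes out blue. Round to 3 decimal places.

0.188

For each hypothesis, P(data | H) works out to: P(data | box A) = (3/5)(1/5)(3/5)(1/5)(1/5) = 0.00288; P(data | box B) = (6/11)(2/11)(6/11)(3/11)(3/11) = 0.0040236.
The prior-weighted likelihoods are 2/5 · 0.00288 = 0.001152, 3/5 · 0.0040236 = 0.0024141; these sum to 0.0035661.
Dividing through by the total gives posterior P(box A | data) = 0.32304, P(box B | data) = 0.67696.
The predictive probability is P(blue next | data) = (1/5)(0.32304) + (2/11)(0.67696) = 0.18769.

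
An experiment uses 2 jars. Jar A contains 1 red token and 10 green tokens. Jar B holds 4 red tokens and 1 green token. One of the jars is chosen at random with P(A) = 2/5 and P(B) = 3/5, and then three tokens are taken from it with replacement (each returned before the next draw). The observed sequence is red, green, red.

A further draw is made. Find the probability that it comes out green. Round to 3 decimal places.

0.227

For each hypothesis, P(data | H) works out to: P(data | jar A) = (1/11)(10/11)(1/11) = 0.0075131; P(data | jar B) = (4/5)(1/5)(4/5) = 0.128.
The prior-weighted likelihoods are 2/5 · 0.0075131 = 0.0030053, 3/5 · 0.128 = 0.0768; with total 0.079805.
The posterior is then P(jar A | data) = 0.037657, P(jar B | data) = 0.96234.
Averaging over the posterior, P(green next | data) = (10/11)(0.037657) + (1/5)(0.96234) = 0.2267.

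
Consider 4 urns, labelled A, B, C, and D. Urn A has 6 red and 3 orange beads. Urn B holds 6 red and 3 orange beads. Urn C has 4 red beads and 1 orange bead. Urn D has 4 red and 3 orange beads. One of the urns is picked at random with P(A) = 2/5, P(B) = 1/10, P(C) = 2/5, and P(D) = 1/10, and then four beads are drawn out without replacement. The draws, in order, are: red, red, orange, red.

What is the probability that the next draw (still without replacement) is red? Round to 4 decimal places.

0.8006

For each hypothesis, P(data | H) works out to: P(data | urn A) = (6/9)(5/8)(3/7)(4/6) = 0.11905; P(data | urn B) = (6/9)(5/8)(3/7)(4/6) = 0.11905; P(data | urn C) = (4/5)(3/4)(1/3)(2/2) = 0.2; P(data | urn D) = (4/7)(3/6)(3/5)(2/4) = 0.085714.
Multiplying each by its prior: 2/5 · 0.11905 = 0.047619, 1/10 · 0.11905 = 0.011905, 2/5 · 0.2 = 0.08, 1/10 · 0.085714 = 0.0085714; with total 0.1481.
Normalising, the posterior is P(urn A | data) = 0.32154, P(urn B | data) = 0.080386, P(urn C | data) = 0.54019, P(urn D | data) = 0.057878.
The predictive probability is P(red next | data) = (3/5)(0.32154) + (3/5)(0.080386) + (1)(0.54019) + (1/3)(0.057878) = 0.80064.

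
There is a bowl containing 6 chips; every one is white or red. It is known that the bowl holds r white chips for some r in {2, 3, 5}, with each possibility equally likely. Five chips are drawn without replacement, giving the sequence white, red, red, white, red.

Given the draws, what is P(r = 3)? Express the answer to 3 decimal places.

For each hypothesis, P(data | H) works out to: P(data | r = 2) = (2/6)(4/5)(3/4)(1/3)(2/2) = 1/15; P(data | r = 3) = (3/6)(3/5)(2/4)(2/3)(1/2) = 1/20; P(data | r = 5) = (5/6)(1/5)(0/4) = 0.
Weighting by the prior gives 1/3 · 1/15 = 1/45, 1/3 · 1/20 = 1/60, 1/3 · 0 = 0; with total 7/180.
By Bayes' rule, P(r = 3 | data) = (1/60) / (7/180) = 3/7.

0.429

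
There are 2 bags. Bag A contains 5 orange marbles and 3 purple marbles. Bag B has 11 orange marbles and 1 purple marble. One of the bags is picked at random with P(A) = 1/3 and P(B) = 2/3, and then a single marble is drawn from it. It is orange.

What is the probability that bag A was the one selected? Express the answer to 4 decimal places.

Under each hypothesis, the probability of this draw is: P(data | bag A) = (5/8) = 5/8; P(data | bag B) = (11/12) = 11/12.
Multiplying each by its prior: 1/3 · 5/8 = 5/24, 2/3 · 11/12 = 11/18; these sum to 59/72.
Therefore the posterior P(bag A | data) = (5/24) / (59/72) = 15/59.

0.2542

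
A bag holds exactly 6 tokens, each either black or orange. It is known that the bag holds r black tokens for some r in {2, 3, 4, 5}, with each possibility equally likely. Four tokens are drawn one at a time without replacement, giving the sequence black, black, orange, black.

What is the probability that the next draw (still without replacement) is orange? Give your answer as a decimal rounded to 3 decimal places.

0.333

Compute the likelihood of the observed sequence for each case: P(data | r = 2) = (2/6)(1/5)(4/4)(0/3) = 0; P(data | r = 3) = (3/6)(2/5)(3/4)(1/3) = 1/20; P(data | r = 4) = (4/6)(3/5)(2/4)(2/3) = 2/15; P(data | r = 5) = (5/6)(4/5)(1/4)(3/3) = 1/6.
Multiplying each by its prior: 1/4 · 0 = 0, 1/4 · 1/20 = 1/80, 1/4 · 2/15 = 1/30, 1/4 · 1/6 = 1/24; summing to 7/80.
Dividing through by the total gives posterior P(r = 2 | data) = 0, P(r = 3 | data) = 1/7, P(r = 4 | data) = 8/21, P(r = 5 | data) = 10/21.
The predictive probability is P(orange next | data) = (1)(1/7) + (1/2)(8/21) + (0)(10/21) = 1/3.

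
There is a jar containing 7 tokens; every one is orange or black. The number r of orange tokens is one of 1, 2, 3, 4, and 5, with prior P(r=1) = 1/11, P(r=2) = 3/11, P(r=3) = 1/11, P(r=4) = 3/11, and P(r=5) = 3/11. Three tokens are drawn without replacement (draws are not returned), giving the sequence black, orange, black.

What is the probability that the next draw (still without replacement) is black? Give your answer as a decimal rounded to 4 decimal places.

For each hypothesis, P(data | H) works out to: P(data | r = 1) = (6/7)(1/6)(5/5) = 1/7; P(data | r = 2) = (5/7)(2/6)(4/5) = 4/21; P(data | r = 3) = (4/7)(3/6)(3/5) = 6/35; P(data | r = 4) = (3/7)(4/6)(2/5) = 4/35; P(data | r = 5) = (2/7)(5/6)(1/5) = 1/21.
Weighting by the prior gives 1/11 · 1/7 = 1/77, 3/11 · 4/21 = 4/77, 1/11 · 6/35 = 6/385, 3/11 · 4/35 = 12/385, 3/11 · 1/21 = 1/77; with total 48/385.
Normalising, the posterior is P(r = 1 | data) = 5/48, P(r = 2 | data) = 5/12, P(r = 3 | data) = 1/8, P(r = 4 | data) = 1/4, P(r = 5 | data) = 5/48.
So P(black next | data) = Σ P(black next | H) P(H | data) = (1)(5/48) + (3/4)(5/12) + (1/2)(1/8) + (1/4)(1/4) + (0)(5/48) = 13/24.

0.5417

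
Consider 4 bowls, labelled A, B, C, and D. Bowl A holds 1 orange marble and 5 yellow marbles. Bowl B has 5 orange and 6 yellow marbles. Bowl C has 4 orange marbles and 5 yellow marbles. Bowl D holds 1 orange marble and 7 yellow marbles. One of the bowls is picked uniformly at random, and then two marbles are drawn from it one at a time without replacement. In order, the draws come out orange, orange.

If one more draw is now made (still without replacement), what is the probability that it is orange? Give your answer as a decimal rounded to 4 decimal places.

0.3106

For each hypothesis, P(data | H) works out to: P(data | bowl A) = (1/6)(0/5) = 0; P(data | bowl B) = (5/11)(4/10) = 2/11; P(data | bowl C) = (4/9)(3/8) = 1/6; P(data | bowl D) = (1/8)(0/7) = 0.
Multiplying each by its prior: 1/4 · 0 = 0, 1/4 · 2/11 = 1/22, 1/4 · 1/6 = 1/24, 1/4 · 0 = 0; summing to 23/264.
Dividing through by the total gives posterior P(bowl A | data) = 0, P(bowl B | data) = 12/23, P(bowl C | data) = 11/23, P(bowl D | data) = 0.
The predictive probability is P(orange next | data) = (1/3)(12/23) + (2/7)(11/23) = 50/161.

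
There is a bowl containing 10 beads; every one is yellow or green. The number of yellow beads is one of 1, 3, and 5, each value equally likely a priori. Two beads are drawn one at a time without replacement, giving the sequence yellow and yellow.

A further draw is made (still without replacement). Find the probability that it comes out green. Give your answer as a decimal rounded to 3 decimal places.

0.683

The likelihood of the observed sequence under each hypothesis: P(data | r = 1) = (1/10)(0/9) = 0; P(data | r = 3) = (3/10)(2/9) = 1/15; P(data | r = 5) = (5/10)(4/9) = 2/9.
Multiplying each by its prior: 1/3 · 0 = 0, 1/3 · 1/15 = 1/45, 1/3 · 2/9 = 2/27; summing to 13/135.
The posterior is then P(r = 1 | data) = 0, P(r = 3 | data) = 3/13, P(r = 5 | data) = 10/13.
So P(green next | data) = Σ P(green next | H) P(H | data) = (7/8)(3/13) + (5/8)(10/13) = 71/104.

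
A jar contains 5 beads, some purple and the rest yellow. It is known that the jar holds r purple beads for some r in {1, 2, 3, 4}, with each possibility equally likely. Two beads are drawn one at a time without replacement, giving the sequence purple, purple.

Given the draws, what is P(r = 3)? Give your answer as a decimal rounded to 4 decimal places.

For each hypothesis, P(data | H) works out to: P(data | r = 1) = (1/5)(0/4) = 0; P(data | r = 2) = (2/5)(1/4) = 1/10; P(data | r = 3) = (3/5)(2/4) = 3/10; P(data | r = 4) = (4/5)(3/4) = 3/5.
Weighting by the prior gives 1/4 · 0 = 0, 1/4 · 1/10 = 1/40, 1/4 · 3/10 = 3/40, 1/4 · 3/5 = 3/20; these sum to 1/4.
Therefore the posterior P(r = 3 | data) = (3/40) / (1/4) = 3/10.

0.3000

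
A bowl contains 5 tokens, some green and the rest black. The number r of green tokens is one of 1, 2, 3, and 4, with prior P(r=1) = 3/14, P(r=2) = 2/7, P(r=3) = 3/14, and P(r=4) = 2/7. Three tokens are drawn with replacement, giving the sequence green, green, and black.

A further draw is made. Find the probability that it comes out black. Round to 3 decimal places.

The likelihood of the observed sequence under each hypothesis: P(data | r = 1) = (1/5)(1/5)(4/5) = 4/125; P(data | r = 2) = (2/5)(2/5)(3/5) = 12/125; P(data | r = 3) = (3/5)(3/5)(2/5) = 18/125; P(data | r = 4) = (4/5)(4/5)(1/5) = 16/125.
The prior-weighted likelihoods are 3/14 · 4/125 = 6/875, 2/7 · 12/125 = 24/875, 3/14 · 18/125 = 27/875, 2/7 · 16/125 = 32/875; these sum to 89/875.
Dividing through by the total gives posterior P(r = 1 | data) = 6/89, P(r = 2 | data) = 24/89, P(r = 3 | data) = 27/89, P(r = 4 | data) = 32/89.
Averaging over the posterior, P(black next | data) = (4/5)(6/89) + (3/5)(24/89) + (2/5)(27/89) + (1/5)(32/89) = 182/445.

0.409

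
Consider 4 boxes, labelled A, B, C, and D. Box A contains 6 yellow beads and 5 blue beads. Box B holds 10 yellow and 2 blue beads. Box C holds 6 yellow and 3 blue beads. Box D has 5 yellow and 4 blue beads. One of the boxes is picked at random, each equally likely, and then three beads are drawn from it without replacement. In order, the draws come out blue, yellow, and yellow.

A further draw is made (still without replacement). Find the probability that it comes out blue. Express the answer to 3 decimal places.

0.368

For each hypothesis, P(data | H) works out to: P(data | box A) = (5/11)(6/10)(5/9) = 0.15152; P(data | box B) = (2/12)(10/11)(9/10) = 0.13636; P(data | box C) = (3/9)(6/8)(5/7) = 0.17857; P(data | box D) = (4/9)(5/8)(4/7) = 0.15873.
Weighting by the prior gives 1/4 · 0.15152 = 0.037879, 1/4 · 0.13636 = 0.034091, 1/4 · 0.17857 = 0.044643, 1/4 · 0.15873 = 0.039683; with total 0.1563.
Normalising, the posterior is P(box A | data) = 0.24235, P(box B | data) = 0.21812, P(box C | data) = 0.28563, P(box D | data) = 0.25389.
Averaging over the posterior, P(blue next | data) = (1/2)(0.24235) + (1/9)(0.21812) + (1/3)(0.28563) + (1/2)(0.25389) = 0.36757.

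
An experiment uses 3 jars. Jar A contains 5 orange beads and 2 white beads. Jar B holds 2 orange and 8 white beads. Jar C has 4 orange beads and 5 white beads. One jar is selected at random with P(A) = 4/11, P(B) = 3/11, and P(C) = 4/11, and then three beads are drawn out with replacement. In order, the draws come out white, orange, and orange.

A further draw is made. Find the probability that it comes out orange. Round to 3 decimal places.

Compute the likelihood of the observed sequence for each case: P(data | jar A) = (2/7)(5/7)(5/7) = 0.14577; P(data | jar B) = (8/10)(2/10)(2/10) = 0.032; P(data | jar C) = (5/9)(4/9)(4/9) = 0.10974.
Weighting by the prior gives 4/11 · 0.14577 = 0.053008, 3/11 · 0.032 = 0.0087273, 4/11 · 0.10974 = 0.039905; with total 0.10164.
Dividing through by the total gives posterior P(jar A | data) = 0.52153, P(jar B | data) = 0.085864, P(jar C | data) = 0.39261.
The predictive probability is P(orange next | data) = (5/7)(0.52153) + (1/5)(0.085864) + (4/9)(0.39261) = 0.56418.

0.564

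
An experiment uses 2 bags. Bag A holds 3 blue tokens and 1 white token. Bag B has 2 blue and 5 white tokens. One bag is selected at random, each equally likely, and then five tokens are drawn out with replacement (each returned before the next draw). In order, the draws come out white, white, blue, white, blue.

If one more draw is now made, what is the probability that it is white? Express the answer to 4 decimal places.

Compute the likelihood of the observed sequence for each case: P(data | bag A) = (1/4)(1/4)(3/4)(1/4)(3/4) = 0.0087891; P(data | bag B) = (5/7)(5/7)(2/7)(5/7)(2/7) = 0.02975.
Multiplying each by its prior: 1/2 · 0.0087891 = 0.0043945, 1/2 · 0.02975 = 0.014875; these sum to 0.019269.
Dividing through by the total gives posterior P(bag A | data) = 0.22806, P(bag B | data) = 0.77194.
The predictive probability is P(white next | data) = (1/4)(0.22806) + (5/7)(0.77194) = 0.6084.

0.6084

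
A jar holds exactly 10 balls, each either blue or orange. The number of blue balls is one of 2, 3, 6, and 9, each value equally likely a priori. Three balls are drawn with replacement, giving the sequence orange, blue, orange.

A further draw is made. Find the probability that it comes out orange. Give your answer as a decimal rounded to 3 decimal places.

Under each hypothesis, the probability of the observed sequence is: P(data | r = 2) = (8/10)(2/10)(8/10) = 0.128; P(data | r = 3) = (7/10)(3/10)(7/10) = 0.147; P(data | r = 6) = (4/10)(6/10)(4/10) = 0.096; P(data | r = 9) = (1/10)(9/10)(1/10) = 0.009.
Multiplying each by its prior: 1/4 · 0.128 = 0.032, 1/4 · 0.147 = 0.03675, 1/4 · 0.096 = 0.024, 1/4 · 0.009 = 0.00225; these sum to 0.095.
The posterior is then P(r = 2 | data) = 0.33684, P(r = 3 | data) = 0.38684, P(r = 6 | data) = 0.25263, P(r = 9 | data) = 0.023684.
So P(orange next | data) = Σ P(orange next | H) P(H | data) = (4/5)(0.33684) + (7/10)(0.38684) + (2/5)(0.25263) + (1/10)(0.023684) = 0.64368.

0.644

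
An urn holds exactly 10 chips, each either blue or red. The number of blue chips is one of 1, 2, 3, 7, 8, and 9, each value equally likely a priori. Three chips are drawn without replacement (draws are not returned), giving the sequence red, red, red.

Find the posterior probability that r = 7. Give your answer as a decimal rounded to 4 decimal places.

0.0057

For each hypothesis, P(data | H) works out to: P(data | r = 1) = (9/10)(8/9)(7/8) = 7/10; P(data | r = 2) = (8/10)(7/9)(6/8) = 7/15; P(data | r = 3) = (7/10)(6/9)(5/8) = 7/24; P(data | r = 7) = (3/10)(2/9)(1/8) = 1/120; P(data | r = 8) = (2/10)(1/9)(0/8) = 0; P(data | r = 9) = (1/10)(0/9) = 0.
The prior-weighted likelihoods are 1/6 · 7/10 = 7/60, 1/6 · 7/15 = 7/90, 1/6 · 7/24 = 7/144, 1/6 · 1/120 = 1/720, 1/6 · 0 = 0, 1/6 · 0 = 0; these sum to 11/45.
Hence P(r = 7 | data) = (1/720) / (11/45) = 1/176.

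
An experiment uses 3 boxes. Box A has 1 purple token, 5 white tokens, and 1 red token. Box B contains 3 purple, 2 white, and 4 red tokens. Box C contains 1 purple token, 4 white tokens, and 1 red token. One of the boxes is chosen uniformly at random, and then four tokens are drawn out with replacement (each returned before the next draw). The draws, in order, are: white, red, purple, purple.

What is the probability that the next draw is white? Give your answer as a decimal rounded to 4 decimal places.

The likelihood of the observed sequence under each hypothesis: P(data | box A) = (5/7)(1/7)(1/7)(1/7) = 0.0020825; P(data | box B) = (2/9)(4/9)(3/9)(3/9) = 0.010974; P(data | box C) = (4/6)(1/6)(1/6)(1/6) = 0.0030864.
The prior-weighted likelihoods are 1/3 · 0.0020825 = 0.00069416, 1/3 · 0.010974 = 0.003658, 1/3 · 0.0030864 = 0.0010288; summing to 0.0053809.
Normalising, the posterior is P(box A | data) = 0.129, P(box B | data) = 0.6798, P(box C | data) = 0.19119.
Averaging over the posterior, P(white next | data) = (5/7)(0.129) + (2/9)(0.6798) + (2/3)(0.19119) = 0.37068.

0.3707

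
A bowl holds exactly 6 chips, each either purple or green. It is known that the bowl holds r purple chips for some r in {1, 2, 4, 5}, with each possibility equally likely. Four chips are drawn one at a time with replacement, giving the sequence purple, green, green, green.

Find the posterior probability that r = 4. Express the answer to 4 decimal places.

The likelihood of the observed sequence under each hypothesis: P(data | r = 1) = (1/6)(5/6)(5/6)(5/6) = 0.096451; P(data | r = 2) = (2/6)(4/6)(4/6)(4/6) = 0.098765; P(data | r = 4) = (4/6)(2/6)(2/6)(2/6) = 0.024691; P(data | r = 5) = (5/6)(1/6)(1/6)(1/6) = 0.003858.
Weighting by the prior gives 1/4 · 0.096451 = 0.024113, 1/4 · 0.098765 = 0.024691, 1/4 · 0.024691 = 0.0061728, 1/4 · 0.003858 = 0.00096451; summing to 0.055941.
By Bayes' rule, P(r = 4 | data) = (0.0061728) / (0.055941) = 0.11034.

0.1103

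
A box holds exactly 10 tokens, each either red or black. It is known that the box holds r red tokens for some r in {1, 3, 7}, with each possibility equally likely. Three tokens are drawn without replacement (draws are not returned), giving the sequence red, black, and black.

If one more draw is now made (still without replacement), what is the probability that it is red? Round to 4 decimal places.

Under each hypothesis, the probability of the observed sequence is: P(data | r = 1) = (1/10)(9/9)(8/8) = 1/10; P(data | r = 3) = (3/10)(7/9)(6/8) = 7/40; P(data | r = 7) = (7/10)(3/9)(2/8) = 7/120.
Weighting by the prior gives 1/3 · 1/10 = 1/30, 1/3 · 7/40 = 7/120, 1/3 · 7/120 = 7/360; summing to 1/9.
The posterior is then P(r = 1 | data) = 3/10, P(r = 3 | data) = 21/40, P(r = 7 | data) = 7/40.
So P(red next | data) = Σ P(red next | H) P(H | data) = (0)(3/10) + (2/7)(21/40) + (6/7)(7/40) = 3/10.

0.3000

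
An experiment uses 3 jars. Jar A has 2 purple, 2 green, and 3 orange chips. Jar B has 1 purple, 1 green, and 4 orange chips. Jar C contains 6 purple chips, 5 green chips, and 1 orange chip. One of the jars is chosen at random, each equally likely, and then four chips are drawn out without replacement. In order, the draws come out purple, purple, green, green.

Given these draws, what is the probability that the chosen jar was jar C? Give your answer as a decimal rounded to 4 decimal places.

0.9138

The likelihood of the observed sequence under each hypothesis: P(data | jar A) = (2/7)(1/6)(2/5)(1/4) = 0.0047619; P(data | jar B) = (1/6)(0/5) = 0; P(data | jar C) = (6/12)(5/11)(5/10)(4/9) = 0.050505.
The prior-weighted likelihoods are 1/3 · 0.0047619 = 0.0015873, 1/3 · 0 = 0, 1/3 · 0.050505 = 0.016835; with total 0.018422.
So P(jar C | data) = (0.016835) / (0.018422) = 0.91384.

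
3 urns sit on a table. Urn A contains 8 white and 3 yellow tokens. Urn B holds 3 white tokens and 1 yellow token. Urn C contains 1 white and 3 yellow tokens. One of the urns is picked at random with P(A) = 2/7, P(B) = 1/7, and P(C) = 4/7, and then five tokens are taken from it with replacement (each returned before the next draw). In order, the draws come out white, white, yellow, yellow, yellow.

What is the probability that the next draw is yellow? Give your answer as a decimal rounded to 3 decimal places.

0.642

The likelihood of the observed sequence under each hypothesis: P(data | urn A) = (8/11)(8/11)(3/11)(3/11)(3/11) = 0.01073; P(data | urn B) = (3/4)(3/4)(1/4)(1/4)(1/4) = 0.0087891; P(data | urn C) = (1/4)(1/4)(3/4)(3/4)(3/4) = 0.026367.
The prior-weighted likelihoods are 2/7 · 0.01073 = 0.0030656, 1/7 · 0.0087891 = 0.0012556, 4/7 · 0.026367 = 0.015067; these sum to 0.019388.
The posterior is then P(urn A | data) = 0.15812, P(urn B | data) = 0.06476, P(urn C | data) = 0.77712.
The predictive probability is P(yellow next | data) = (3/11)(0.15812) + (1/4)(0.06476) + (3/4)(0.77712) = 0.64216.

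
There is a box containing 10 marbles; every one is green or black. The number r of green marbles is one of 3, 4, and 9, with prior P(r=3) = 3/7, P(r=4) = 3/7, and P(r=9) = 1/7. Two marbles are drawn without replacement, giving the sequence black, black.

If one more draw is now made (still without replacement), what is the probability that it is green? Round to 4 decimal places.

For each hypothesis, P(data | H) works out to: P(data | r = 3) = (7/10)(6/9) = 7/15; P(data | r = 4) = (6/10)(5/9) = 1/3; P(data | r = 9) = (1/10)(0/9) = 0.
The prior-weighted likelihoods are 3/7 · 7/15 = 1/5, 3/7 · 1/3 = 1/7, 1/7 · 0 = 0; these sum to 12/35.
The posterior is then P(r = 3 | data) = 7/12, P(r = 4 | data) = 5/12, P(r = 9 | data) = 0.
Averaging over the posterior, P(green next | data) = (3/8)(7/12) + (1/2)(5/12) = 41/96.

0.4271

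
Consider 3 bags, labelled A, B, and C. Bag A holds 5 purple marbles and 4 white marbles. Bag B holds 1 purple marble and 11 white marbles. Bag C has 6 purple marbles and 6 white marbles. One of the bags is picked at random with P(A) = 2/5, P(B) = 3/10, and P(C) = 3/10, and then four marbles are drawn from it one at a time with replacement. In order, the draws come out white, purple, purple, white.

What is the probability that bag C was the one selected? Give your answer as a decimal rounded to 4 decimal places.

The likelihood of the observed sequence under each hypothesis: P(data | bag A) = (4/9)(5/9)(5/9)(4/9) = 0.060966; P(data | bag B) = (11/12)(1/12)(1/12)(11/12) = 0.0058353; P(data | bag C) = (6/12)(6/12)(6/12)(6/12) = 0.0625.
The prior-weighted likelihoods are 2/5 · 0.060966 = 0.024387, 3/10 · 0.0058353 = 0.0017506, 3/10 · 0.0625 = 0.01875; these sum to 0.044887.
Therefore the posterior P(bag C | data) = (0.01875) / (0.044887) = 0.41771.

0.4177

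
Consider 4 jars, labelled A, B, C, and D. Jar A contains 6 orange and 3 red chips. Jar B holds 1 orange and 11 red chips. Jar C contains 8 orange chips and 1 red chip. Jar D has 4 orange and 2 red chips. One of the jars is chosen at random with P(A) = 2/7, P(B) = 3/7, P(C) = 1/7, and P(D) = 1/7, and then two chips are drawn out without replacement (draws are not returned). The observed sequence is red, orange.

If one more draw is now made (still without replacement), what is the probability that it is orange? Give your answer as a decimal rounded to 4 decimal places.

For each hypothesis, P(data | H) works out to: P(data | jar A) = (3/9)(6/8) = 1/4; P(data | jar B) = (11/12)(1/11) = 1/12; P(data | jar C) = (1/9)(8/8) = 1/9; P(data | jar D) = (2/6)(4/5) = 4/15.
The prior-weighted likelihoods are 2/7 · 1/4 = 1/14, 3/7 · 1/12 = 1/28, 1/7 · 1/9 = 1/63, 1/7 · 4/15 = 4/105; with total 29/180.
The posterior is then P(jar A | data) = 0.44335, P(jar B | data) = 0.22167, P(jar C | data) = 0.098522, P(jar D | data) = 0.23645.
Averaging over the posterior, P(orange next | data) = (5/7)(0.44335) + (0)(0.22167) + (1)(0.098522) + (3/4)(0.23645) = 0.59254.

0.5925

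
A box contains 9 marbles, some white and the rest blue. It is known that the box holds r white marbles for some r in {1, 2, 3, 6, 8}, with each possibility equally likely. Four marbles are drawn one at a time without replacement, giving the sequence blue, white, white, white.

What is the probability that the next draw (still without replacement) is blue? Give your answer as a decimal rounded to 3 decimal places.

Under each hypothesis, the probability of the observed sequence is: P(data | r = 1) = (8/9)(1/8)(0/7) = 0; P(data | r = 2) = (7/9)(2/8)(1/7)(0/6) = 0; P(data | r = 3) = (6/9)(3/8)(2/7)(1/6) = 0.011905; P(data | r = 6) = (3/9)(6/8)(5/7)(4/6) = 0.11905; P(data | r = 8) = (1/9)(8/8)(7/7)(6/6) = 0.11111.
Weighting by the prior gives 1/5 · 0 = 0, 1/5 · 0 = 0, 1/5 · 0.011905 = 0.002381, 1/5 · 0.11905 = 0.02381, 1/5 · 0.11111 = 0.022222; with total 0.048413.
Dividing through by the total gives posterior P(r = 1 | data) = 0, P(r = 2 | data) = 0, P(r = 3 | data) = 0.04918, P(r = 6 | data) = 0.4918, P(r = 8 | data) = 0.45902.
The predictive probability is P(blue next | data) = (1)(0.04918) + (2/5)(0.4918) + (0)(0.45902) = 0.2459.

0.246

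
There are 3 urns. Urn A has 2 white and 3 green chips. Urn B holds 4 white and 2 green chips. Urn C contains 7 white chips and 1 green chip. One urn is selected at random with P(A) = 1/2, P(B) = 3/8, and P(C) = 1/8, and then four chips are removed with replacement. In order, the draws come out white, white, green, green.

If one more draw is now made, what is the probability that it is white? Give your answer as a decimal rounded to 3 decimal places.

0.516

For each hypothesis, P(data | H) works out to: P(data | urn A) = (2/5)(2/5)(3/5)(3/5) = 0.0576; P(data | urn B) = (4/6)(4/6)(2/6)(2/6) = 0.049383; P(data | urn C) = (7/8)(7/8)(1/8)(1/8) = 0.011963.
Weighting by the prior gives 1/2 · 0.0576 = 0.0288, 3/8 · 0.049383 = 0.018519, 1/8 · 0.011963 = 0.0014954; these sum to 0.048814.
Dividing through by the total gives posterior P(urn A | data) = 0.59, P(urn B | data) = 0.37937, P(urn C | data) = 0.030634.
Averaging over the posterior, P(white next | data) = (2/5)(0.59) + (2/3)(0.37937) + (7/8)(0.030634) = 0.51572.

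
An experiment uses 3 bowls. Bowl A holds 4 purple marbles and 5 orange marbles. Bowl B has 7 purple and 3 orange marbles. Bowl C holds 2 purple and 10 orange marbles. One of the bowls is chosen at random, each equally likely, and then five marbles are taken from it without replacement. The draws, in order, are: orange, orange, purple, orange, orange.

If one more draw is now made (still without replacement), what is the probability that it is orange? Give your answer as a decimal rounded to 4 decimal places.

0.7173

Under each hypothesis, the probability of the observed sequence is: P(data | bowl A) = (5/9)(4/8)(4/7)(3/6)(2/5) = 0.031746; P(data | bowl B) = (3/10)(2/9)(7/8)(1/7)(0/6) = 0; P(data | bowl C) = (10/12)(9/11)(2/10)(8/9)(7/8) = 0.10606.
The prior-weighted likelihoods are 1/3 · 0.031746 = 0.010582, 1/3 · 0 = 0, 1/3 · 0.10606 = 0.035354; with total 0.045936.
Dividing through by the total gives posterior P(bowl A | data) = 0.23037, P(bowl B | data) = 0, P(bowl C | data) = 0.76963.
The predictive probability is P(orange next | data) = (1/4)(0.23037) + (6/7)(0.76963) = 0.71728.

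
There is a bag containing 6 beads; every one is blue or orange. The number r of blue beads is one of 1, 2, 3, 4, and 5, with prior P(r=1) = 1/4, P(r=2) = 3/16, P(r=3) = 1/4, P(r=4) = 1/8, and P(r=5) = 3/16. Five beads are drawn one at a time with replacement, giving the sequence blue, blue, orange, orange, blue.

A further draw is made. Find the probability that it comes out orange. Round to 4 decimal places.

Under each hypothesis, the probability of the observed sequence is: P(data | r = 1) = (1/6)(1/6)(5/6)(5/6)(1/6) = 0.003215; P(data | r = 2) = (2/6)(2/6)(4/6)(4/6)(2/6) = 0.016461; P(data | r = 3) = (3/6)(3/6)(3/6)(3/6)(3/6) = 0.03125; P(data | r = 4) = (4/6)(4/6)(2/6)(2/6)(4/6) = 0.032922; P(data | r = 5) = (5/6)(5/6)(1/6)(1/6)(5/6) = 0.016075.
The prior-weighted likelihoods are 1/4 · 0.003215 = 0.00080376, 3/16 · 0.016461 = 0.0030864, 1/4 · 0.03125 = 0.0078125, 1/8 · 0.032922 = 0.0041152, 3/16 · 0.016075 = 0.0030141; these sum to 0.018832.
The posterior is then P(r = 1 | data) = 0.04268, P(r = 2 | data) = 0.16389, P(r = 3 | data) = 0.41485, P(r = 4 | data) = 0.21852, P(r = 5 | data) = 0.16005.
The predictive probability is P(orange next | data) = (5/6)(0.04268) + (2/3)(0.16389) + (1/2)(0.41485) + (1/3)(0.21852) + (1/6)(0.16005) = 0.45177.

0.4518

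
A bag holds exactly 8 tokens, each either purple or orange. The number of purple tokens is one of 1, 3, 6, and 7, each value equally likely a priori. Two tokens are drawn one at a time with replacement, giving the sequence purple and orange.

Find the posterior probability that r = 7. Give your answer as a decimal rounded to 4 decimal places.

The likelihood of the observed sequence under each hypothesis: P(data | r = 1) = (1/8)(7/8) = 7/64; P(data | r = 3) = (3/8)(5/8) = 15/64; P(data | r = 6) = (6/8)(2/8) = 3/16; P(data | r = 7) = (7/8)(1/8) = 7/64.
Multiplying each by its prior: 1/4 · 7/64 = 7/256, 1/4 · 15/64 = 15/256, 1/4 · 3/16 = 3/64, 1/4 · 7/64 = 7/256; summing to 41/256.
So P(r = 7 | data) = (7/256) / (41/256) = 7/41.

0.1707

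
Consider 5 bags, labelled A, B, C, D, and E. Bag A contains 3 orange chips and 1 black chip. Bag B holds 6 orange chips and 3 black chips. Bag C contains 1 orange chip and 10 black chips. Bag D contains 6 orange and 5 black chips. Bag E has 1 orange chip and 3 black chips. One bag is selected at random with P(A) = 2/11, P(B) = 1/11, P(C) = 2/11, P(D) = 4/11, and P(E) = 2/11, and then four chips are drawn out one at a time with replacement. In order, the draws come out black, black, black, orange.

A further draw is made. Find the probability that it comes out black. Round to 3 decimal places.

Under each hypothesis, the probability of the observed sequence is: P(data | bag A) = (1/4)(1/4)(1/4)(3/4) = 0.011719; P(data | bag B) = (3/9)(3/9)(3/9)(6/9) = 0.024691; P(data | bag C) = (10/11)(10/11)(10/11)(1/11) = 0.068301; P(data | bag D) = (5/11)(5/11)(5/11)(6/11) = 0.051226; P(data | bag E) = (3/4)(3/4)(3/4)(1/4) = 0.10547.
Weighting by the prior gives 2/11 · 0.011719 = 0.0021307, 1/11 · 0.024691 = 0.0022447, 2/11 · 0.068301 = 0.012418, 4/11 · 0.051226 = 0.018628, 2/11 · 0.10547 = 0.019176; these sum to 0.054598.
Dividing through by the total gives posterior P(bag A | data) = 0.039025, P(bag B | data) = 0.041113, P(bag C | data) = 0.22745, P(bag D | data) = 0.34118, P(bag E | data) = 0.35123.
So P(black next | data) = Σ P(black next | H) P(H | data) = (1/4)(0.039025) + (1/3)(0.041113) + (10/11)(0.22745) + (5/11)(0.34118) + (3/4)(0.35123) = 0.64874.

0.649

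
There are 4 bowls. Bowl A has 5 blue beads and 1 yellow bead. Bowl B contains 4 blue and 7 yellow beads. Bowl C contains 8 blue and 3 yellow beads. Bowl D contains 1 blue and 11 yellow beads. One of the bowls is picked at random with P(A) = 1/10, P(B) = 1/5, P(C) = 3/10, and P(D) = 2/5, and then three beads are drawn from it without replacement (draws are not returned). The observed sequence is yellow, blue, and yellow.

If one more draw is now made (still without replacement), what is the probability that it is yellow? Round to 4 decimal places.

0.6889

For each hypothesis, P(data | H) works out to: P(data | bowl A) = (1/6)(5/5)(0/4) = 0; P(data | bowl B) = (7/11)(4/10)(6/9) = 28/165; P(data | bowl C) = (3/11)(8/10)(2/9) = 8/165; P(data | bowl D) = (11/12)(1/11)(10/10) = 1/12.
Weighting by the prior gives 1/10 · 0 = 0, 1/5 · 28/165 = 28/825, 3/10 · 8/165 = 4/275, 2/5 · 1/12 = 1/30; these sum to 9/110.
Normalising, the posterior is P(bowl A | data) = 0, P(bowl B | data) = 56/135, P(bowl C | data) = 8/45, P(bowl D | data) = 11/27.
So P(yellow next | data) = Σ P(yellow next | H) P(H | data) = (5/8)(56/135) + (1/8)(8/45) + (1)(11/27) = 31/45.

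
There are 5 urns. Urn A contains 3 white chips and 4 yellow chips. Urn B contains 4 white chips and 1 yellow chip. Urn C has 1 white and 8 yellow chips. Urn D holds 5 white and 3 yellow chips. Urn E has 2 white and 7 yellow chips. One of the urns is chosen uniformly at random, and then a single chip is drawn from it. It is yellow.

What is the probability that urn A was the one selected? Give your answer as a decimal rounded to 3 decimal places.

The likelihood of this draw under each hypothesis: P(data | urn A) = (4/7) = 0.57143; P(data | urn B) = (1/5) = 0.2; P(data | urn C) = (8/9) = 0.88889; P(data | urn D) = (3/8) = 0.375; P(data | urn E) = (7/9) = 0.77778.
Multiplying each by its prior: 1/5 · 0.57143 = 0.11429, 1/5 · 0.2 = 0.04, 1/5 · 0.88889 = 0.17778, 1/5 · 0.375 = 0.075, 1/5 · 0.77778 = 0.15556; with total 0.56262.
By Bayes' rule, P(urn A | data) = (0.11429) / (0.56262) = 0.20313.

0.203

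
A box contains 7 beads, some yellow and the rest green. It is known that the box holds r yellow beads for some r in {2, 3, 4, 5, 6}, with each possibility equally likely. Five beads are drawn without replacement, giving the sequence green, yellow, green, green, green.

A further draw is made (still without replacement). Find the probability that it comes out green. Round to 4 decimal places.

The likelihood of the observed sequence under each hypothesis: P(data | r = 2) = (5/7)(2/6)(4/5)(3/4)(2/3) = 2/21; P(data | r = 3) = (4/7)(3/6)(3/5)(2/4)(1/3) = 1/35; P(data | r = 4) = (3/7)(4/6)(2/5)(1/4)(0/3) = 0; P(data | r = 5) = (2/7)(5/6)(1/5)(0/4) = 0; P(data | r = 6) = (1/7)(6/6)(0/5) = 0.
Weighting by the prior gives 1/5 · 2/21 = 2/105, 1/5 · 1/35 = 1/175, 1/5 · 0 = 0, 1/5 · 0 = 0, 1/5 · 0 = 0; these sum to 13/525.
Normalising, the posterior is P(r = 2 | data) = 10/13, P(r = 3 | data) = 3/13, P(r = 4 | data) = 0, P(r = 5 | data) = 0, P(r = 6 | data) = 0.
So P(green next | data) = Σ P(green next | H) P(H | data) = (1/2)(10/13) + (0)(3/13) = 5/13.

0.3846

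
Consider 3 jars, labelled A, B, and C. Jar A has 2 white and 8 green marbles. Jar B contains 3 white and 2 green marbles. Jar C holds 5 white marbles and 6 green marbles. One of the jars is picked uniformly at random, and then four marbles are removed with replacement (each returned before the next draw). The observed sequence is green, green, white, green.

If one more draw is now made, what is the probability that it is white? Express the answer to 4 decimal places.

Under each hypothesis, the probability of the observed sequence is: P(data | jar A) = (8/10)(8/10)(2/10)(8/10) = 0.1024; P(data | jar B) = (2/5)(2/5)(3/5)(2/5) = 0.0384; P(data | jar C) = (6/11)(6/11)(5/11)(6/11) = 0.073765.
Multiplying each by its prior: 1/3 · 0.1024 = 0.034133, 1/3 · 0.0384 = 0.0128, 1/3 · 0.073765 = 0.024588; summing to 0.071522.
Dividing through by the total gives posterior P(jar A | data) = 0.47724, P(jar B | data) = 0.17897, P(jar C | data) = 0.34379.
The predictive probability is P(white next | data) = (1/5)(0.47724) + (3/5)(0.17897) + (5/11)(0.34379) = 0.3591.

0.3591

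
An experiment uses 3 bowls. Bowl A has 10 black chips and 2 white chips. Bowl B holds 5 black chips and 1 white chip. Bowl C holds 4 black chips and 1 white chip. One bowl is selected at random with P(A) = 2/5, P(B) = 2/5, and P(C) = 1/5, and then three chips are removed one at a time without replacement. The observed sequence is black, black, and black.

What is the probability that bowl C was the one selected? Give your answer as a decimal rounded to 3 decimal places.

Under each hypothesis, the probability of the observed sequence is: P(data | bowl A) = (10/12)(9/11)(8/10) = 6/11; P(data | bowl B) = (5/6)(4/5)(3/4) = 1/2; P(data | bowl C) = (4/5)(3/4)(2/3) = 2/5.
Multiplying each by its prior: 2/5 · 6/11 = 12/55, 2/5 · 1/2 = 1/5, 1/5 · 2/5 = 2/25; summing to 137/275.
By Bayes' rule, P(bowl C | data) = (2/25) / (137/275) = 22/137.

0.161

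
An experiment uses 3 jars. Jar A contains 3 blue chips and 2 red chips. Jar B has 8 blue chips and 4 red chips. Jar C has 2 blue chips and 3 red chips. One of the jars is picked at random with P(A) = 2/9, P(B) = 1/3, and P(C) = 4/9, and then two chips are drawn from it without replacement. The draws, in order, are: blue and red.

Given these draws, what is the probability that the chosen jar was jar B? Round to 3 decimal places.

Under each hypothesis, the probability of the observed sequence is: P(data | jar A) = (3/5)(2/4) = 3/10; P(data | jar B) = (8/12)(4/11) = 8/33; P(data | jar C) = (2/5)(3/4) = 3/10.
Weighting by the prior gives 2/9 · 3/10 = 1/15, 1/3 · 8/33 = 8/99, 4/9 · 3/10 = 2/15; with total 139/495.
So P(jar B | data) = (8/99) / (139/495) = 40/139.

0.288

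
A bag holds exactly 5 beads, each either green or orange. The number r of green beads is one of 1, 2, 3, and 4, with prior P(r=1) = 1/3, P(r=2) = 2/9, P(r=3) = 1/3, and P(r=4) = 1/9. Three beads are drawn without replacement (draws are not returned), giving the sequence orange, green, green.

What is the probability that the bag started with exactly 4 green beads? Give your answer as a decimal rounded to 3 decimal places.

0.200

Compute the likelihood of the observed sequence for each case: P(data | r = 1) = (4/5)(1/4)(0/3) = 0; P(data | r = 2) = (3/5)(2/4)(1/3) = 1/10; P(data | r = 3) = (2/5)(3/4)(2/3) = 1/5; P(data | r = 4) = (1/5)(4/4)(3/3) = 1/5.
Multiplying each by its prior: 1/3 · 0 = 0, 2/9 · 1/10 = 1/45, 1/3 · 1/5 = 1/15, 1/9 · 1/5 = 1/45; summing to 1/9.
So P(r = 4 | data) = (1/45) / (1/9) = 1/5.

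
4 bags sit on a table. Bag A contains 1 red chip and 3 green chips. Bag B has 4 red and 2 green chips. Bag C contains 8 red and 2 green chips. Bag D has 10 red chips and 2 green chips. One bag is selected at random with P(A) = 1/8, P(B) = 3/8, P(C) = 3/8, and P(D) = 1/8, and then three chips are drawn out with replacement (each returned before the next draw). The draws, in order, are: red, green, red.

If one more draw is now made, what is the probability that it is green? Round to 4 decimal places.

Under each hypothesis, the probability of the observed sequence is: P(data | bag A) = (1/4)(3/4)(1/4) = 0.046875; P(data | bag B) = (4/6)(2/6)(4/6) = 0.14815; P(data | bag C) = (8/10)(2/10)(8/10) = 0.128; P(data | bag D) = (10/12)(2/12)(10/12) = 0.11574.
The prior-weighted likelihoods are 1/8 · 0.046875 = 0.0058594, 3/8 · 0.14815 = 0.055556, 3/8 · 0.128 = 0.048, 1/8 · 0.11574 = 0.014468; summing to 0.12388.
Normalising, the posterior is P(bag A | data) = 0.047298, P(bag B | data) = 0.44845, P(bag C | data) = 0.38746, P(bag D | data) = 0.11678.
So P(green next | data) = Σ P(green next | H) P(H | data) = (3/4)(0.047298) + (1/3)(0.44845) + (1/5)(0.38746) + (1/6)(0.11678) = 0.28191.

0.2819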